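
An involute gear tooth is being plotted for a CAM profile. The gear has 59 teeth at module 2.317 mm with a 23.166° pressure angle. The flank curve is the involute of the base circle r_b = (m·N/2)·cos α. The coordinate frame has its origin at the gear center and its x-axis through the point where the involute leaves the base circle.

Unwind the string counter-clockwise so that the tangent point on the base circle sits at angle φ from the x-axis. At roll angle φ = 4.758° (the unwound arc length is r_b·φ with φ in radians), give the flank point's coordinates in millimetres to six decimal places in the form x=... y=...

x=63.056550 y=0.011987

pitch radius r_p = m·N/2 = 2.317·59/2 = 68.351500
base radius r_b = r_p·cos α = 68.351500·cos 23.166° = 62.840247
roll angle φ = 4.758° = 0.08304277 rad
x = r_b·(cos φ + φ·sin φ) = 62.840247·(0.99655393 + 0.08304277·0.08294735) = 63.056550
y = r_b·(sin φ − φ·cos φ) = 62.840247·(0.08294735 − 0.08304277·0.99655393) = 0.011987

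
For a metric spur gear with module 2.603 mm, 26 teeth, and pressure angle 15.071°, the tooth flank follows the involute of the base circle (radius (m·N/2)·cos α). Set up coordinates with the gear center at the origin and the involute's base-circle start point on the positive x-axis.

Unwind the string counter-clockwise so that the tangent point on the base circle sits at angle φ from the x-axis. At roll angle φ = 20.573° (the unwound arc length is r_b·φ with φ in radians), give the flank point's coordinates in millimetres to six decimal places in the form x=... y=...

pitch radius r_p = m·N/2 = 2.603·26/2 = 33.839000
base radius r_b = r_p·cos α = 33.839000·cos 15.071° = 32.675086
roll angle φ = 20.573° = 0.35906659 rad
x = r_b·(cos φ + φ·sin φ) = 32.675086·(0.93622523 + 0.35906659·0.35140050) = 34.714057
y = r_b·(sin φ − φ·cos φ) = 32.675086·(0.35140050 − 0.35906659·0.93622523) = 0.497749

x=34.714057 y=0.497749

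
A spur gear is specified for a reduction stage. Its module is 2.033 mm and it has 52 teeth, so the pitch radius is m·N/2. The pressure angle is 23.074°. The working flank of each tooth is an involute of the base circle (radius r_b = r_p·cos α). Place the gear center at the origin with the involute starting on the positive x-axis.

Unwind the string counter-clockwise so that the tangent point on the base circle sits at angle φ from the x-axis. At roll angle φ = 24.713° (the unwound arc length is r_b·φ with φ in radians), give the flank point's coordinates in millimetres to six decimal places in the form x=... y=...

pitch radius r_p = m·N/2 = 2.033·52/2 = 52.858000
base radius r_b = r_p·cos α = 52.858000·cos 23.074° = 48.629330
roll angle φ = 24.713° = 0.43132322 rad
x = r_b·(cos φ + φ·sin φ) = 48.629330·(0.90841334 + 0.43132322·0.41807320) = 52.944601
y = r_b·(sin φ − φ·cos φ) = 48.629330·(0.41807320 − 0.43132322·0.90841334) = 1.276687

x=52.944601 y=1.276687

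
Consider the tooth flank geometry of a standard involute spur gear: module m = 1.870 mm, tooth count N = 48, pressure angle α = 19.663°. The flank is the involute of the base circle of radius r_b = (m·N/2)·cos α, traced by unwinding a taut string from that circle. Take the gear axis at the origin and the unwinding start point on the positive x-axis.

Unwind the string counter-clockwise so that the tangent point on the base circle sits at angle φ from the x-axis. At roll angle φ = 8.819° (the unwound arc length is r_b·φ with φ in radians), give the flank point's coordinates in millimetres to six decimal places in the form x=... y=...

pitch radius r_p = m·N/2 = 1.870·48/2 = 44.880000
base radius r_b = r_p·cos α = 44.880000·cos 19.663° = 42.262959
roll angle φ = 8.819° = 0.15392059 rad
x = r_b·(cos φ + φ·sin φ) = 42.262959·(0.98817760 + 0.15392059·0.15331354) = 42.760635
y = r_b·(sin φ − φ·cos φ) = 42.262959·(0.15331354 − 0.15392059·0.98817760) = 0.051251

x=42.760635 y=0.051251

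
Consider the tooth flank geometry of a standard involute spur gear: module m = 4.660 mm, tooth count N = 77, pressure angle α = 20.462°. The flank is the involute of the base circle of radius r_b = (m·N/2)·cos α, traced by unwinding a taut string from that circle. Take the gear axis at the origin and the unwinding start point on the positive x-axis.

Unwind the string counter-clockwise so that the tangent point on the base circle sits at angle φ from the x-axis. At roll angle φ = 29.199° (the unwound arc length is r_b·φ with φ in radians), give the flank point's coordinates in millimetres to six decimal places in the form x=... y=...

pitch radius r_p = m·N/2 = 4.660·77/2 = 179.410000
base radius r_b = r_p·cos α = 179.410000·cos 20.462° = 168.089991
roll angle φ = 29.199° = 0.50961869 rad
x = r_b·(cos φ + φ·sin φ) = 168.089991·(0.87293059 + 0.50961869·0.48784442) = 188.520528
y = r_b·(sin φ − φ·cos φ) = 168.089991·(0.48784442 − 0.50961869·0.87293059) = 7.224958

x=188.520528 y=7.224958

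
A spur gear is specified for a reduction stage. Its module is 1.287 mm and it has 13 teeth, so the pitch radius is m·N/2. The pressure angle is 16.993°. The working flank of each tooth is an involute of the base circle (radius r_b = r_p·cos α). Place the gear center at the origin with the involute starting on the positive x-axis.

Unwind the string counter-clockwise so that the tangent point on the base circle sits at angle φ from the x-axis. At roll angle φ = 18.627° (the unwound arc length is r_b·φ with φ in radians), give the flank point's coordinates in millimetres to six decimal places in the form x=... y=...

pitch radius r_p = m·N/2 = 1.287·13/2 = 8.365500
base radius r_b = r_p·cos α = 8.365500·cos 16.993° = 8.000266
roll angle φ = 18.627° = 0.32510248 rad
x = r_b·(cos φ + φ·sin φ) = 8.000266·(0.94761800 + 0.32510248·0.31940590) = 8.411941
y = r_b·(sin φ − φ·cos φ) = 8.000266·(0.31940590 − 0.32510248·0.94761800) = 0.090667

x=8.411941 y=0.090667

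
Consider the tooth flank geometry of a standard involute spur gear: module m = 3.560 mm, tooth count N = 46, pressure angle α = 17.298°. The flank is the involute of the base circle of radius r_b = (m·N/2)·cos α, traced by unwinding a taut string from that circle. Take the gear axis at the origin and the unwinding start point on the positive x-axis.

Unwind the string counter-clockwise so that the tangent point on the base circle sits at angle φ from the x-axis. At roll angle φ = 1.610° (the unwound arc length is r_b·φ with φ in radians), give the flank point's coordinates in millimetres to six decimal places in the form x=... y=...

pitch radius r_p = m·N/2 = 3.560·46/2 = 81.880000
base radius r_b = r_p·cos α = 81.880000·cos 17.298° = 78.176664
roll angle φ = 1.610° = 0.02809980 rad
x = r_b·(cos φ + φ·sin φ) = 78.176664·(0.99960523 + 0.02809980·0.02809610) = 78.207522
y = r_b·(sin φ − φ·cos φ) = 78.176664·(0.02809610 − 0.02809980·0.99960523) = 0.000578

x=78.207522 y=0.000578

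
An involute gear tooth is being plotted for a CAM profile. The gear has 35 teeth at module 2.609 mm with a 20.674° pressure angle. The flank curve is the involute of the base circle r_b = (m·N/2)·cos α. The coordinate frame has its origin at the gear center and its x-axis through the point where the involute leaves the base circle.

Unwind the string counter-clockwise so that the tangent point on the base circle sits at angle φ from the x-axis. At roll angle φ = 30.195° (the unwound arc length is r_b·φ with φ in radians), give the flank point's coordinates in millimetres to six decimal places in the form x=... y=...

pitch radius r_p = m·N/2 = 2.609·35/2 = 45.657500
base radius r_b = r_p·cos α = 45.657500·cos 20.674° = 42.717355
roll angle φ = 30.195° = 0.52700217 rad
x = r_b·(cos φ + φ·sin φ) = 42.717355·(0.86431870 + 0.52700217·0.50294452) = 48.243765
y = r_b·(sin φ − φ·cos φ) = 42.717355·(0.50294452 − 0.52700217·0.86431870) = 2.026797

x=48.243765 y=2.026797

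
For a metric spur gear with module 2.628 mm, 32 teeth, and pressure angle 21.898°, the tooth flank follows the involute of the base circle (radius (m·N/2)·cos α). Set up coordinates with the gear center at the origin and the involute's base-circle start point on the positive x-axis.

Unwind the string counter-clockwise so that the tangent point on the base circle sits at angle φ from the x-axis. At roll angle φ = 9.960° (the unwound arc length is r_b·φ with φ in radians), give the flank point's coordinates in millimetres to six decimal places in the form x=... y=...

pitch radius r_p = m·N/2 = 2.628·32/2 = 42.048000
base radius r_b = r_p·cos α = 42.048000·cos 21.898° = 39.014206
roll angle φ = 9.960° = 0.17383479 rad
x = r_b·(cos φ + φ·sin φ) = 39.014206·(0.98492874 + 0.17383479·0.17296061) = 39.599237
y = r_b·(sin φ − φ·cos φ) = 39.014206·(0.17296061 − 0.17383479·0.98492874) = 0.068108

x=39.599237 y=0.068108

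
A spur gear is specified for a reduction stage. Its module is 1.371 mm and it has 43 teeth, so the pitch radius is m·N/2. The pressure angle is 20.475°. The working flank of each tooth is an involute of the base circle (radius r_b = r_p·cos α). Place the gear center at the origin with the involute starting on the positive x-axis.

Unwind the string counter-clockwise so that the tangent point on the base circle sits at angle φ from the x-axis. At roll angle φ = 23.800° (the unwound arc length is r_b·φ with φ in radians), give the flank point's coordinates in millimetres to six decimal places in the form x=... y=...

pitch radius r_p = m·N/2 = 1.371·43/2 = 29.476500
base radius r_b = r_p·cos α = 29.476500·cos 20.475° = 27.614319
roll angle φ = 23.800° = 0.41538836 rad
x = r_b·(cos φ + φ·sin φ) = 27.614319·(0.91495967 + 0.41538836·0.40354530) = 29.894922
y = r_b·(sin φ − φ·cos φ) = 27.614319·(0.40354530 − 0.41538836·0.91495967) = 0.648431

x=29.894922 y=0.648431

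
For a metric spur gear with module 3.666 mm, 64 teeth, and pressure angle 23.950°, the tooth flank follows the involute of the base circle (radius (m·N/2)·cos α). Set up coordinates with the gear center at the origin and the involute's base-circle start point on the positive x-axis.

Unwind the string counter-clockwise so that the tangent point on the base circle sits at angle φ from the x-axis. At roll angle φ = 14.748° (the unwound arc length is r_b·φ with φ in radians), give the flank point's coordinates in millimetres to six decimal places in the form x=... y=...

x=110.704496 y=0.605440

pitch radius r_p = m·N/2 = 3.666·64/2 = 117.312000
base radius r_b = r_p·cos α = 117.312000·cos 23.950° = 107.211443
roll angle φ = 14.748° = 0.25740116 rad
x = r_b·(cos φ + φ·sin φ) = 107.211443·(0.96705483 + 0.25740116·0.25456819) = 110.704496
y = r_b·(sin φ − φ·cos φ) = 107.211443·(0.25456819 − 0.25740116·0.96705483) = 0.605440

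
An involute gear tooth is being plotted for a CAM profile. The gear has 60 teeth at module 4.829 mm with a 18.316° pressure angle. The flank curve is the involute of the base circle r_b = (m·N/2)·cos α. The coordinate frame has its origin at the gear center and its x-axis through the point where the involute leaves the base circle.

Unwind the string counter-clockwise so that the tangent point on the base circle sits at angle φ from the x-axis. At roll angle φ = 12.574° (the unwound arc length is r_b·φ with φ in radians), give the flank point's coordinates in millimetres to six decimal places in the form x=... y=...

x=140.802643 y=0.482211

pitch radius r_p = m·N/2 = 4.829·60/2 = 144.870000
base radius r_b = r_p·cos α = 144.870000·cos 18.316° = 137.530561
roll angle φ = 12.574° = 0.21945770 rad
x = r_b·(cos φ + φ·sin φ) = 137.530561·(0.97601565 + 0.21945770·0.21770036) = 140.802643
y = r_b·(sin φ − φ·cos φ) = 137.530561·(0.21770036 − 0.21945770·0.97601565) = 0.482211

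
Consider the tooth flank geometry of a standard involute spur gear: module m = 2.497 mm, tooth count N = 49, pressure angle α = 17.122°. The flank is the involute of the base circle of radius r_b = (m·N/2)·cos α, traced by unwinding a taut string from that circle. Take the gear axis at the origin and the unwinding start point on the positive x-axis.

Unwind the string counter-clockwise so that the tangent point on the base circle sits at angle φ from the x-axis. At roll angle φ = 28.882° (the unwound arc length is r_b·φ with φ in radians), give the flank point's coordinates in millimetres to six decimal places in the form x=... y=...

x=65.427983 y=2.433402

pitch radius r_p = m·N/2 = 2.497·49/2 = 61.176500
base radius r_b = r_p·cos α = 61.176500·cos 17.122° = 58.465160
roll angle φ = 28.882° = 0.50408599 rad
x = r_b·(cos φ + φ·sin φ) = 58.465160·(0.87561631 + 0.50408599·0.48300732) = 65.427983
y = r_b·(sin φ − φ·cos φ) = 58.465160·(0.48300732 − 0.50408599·0.87561631) = 2.433402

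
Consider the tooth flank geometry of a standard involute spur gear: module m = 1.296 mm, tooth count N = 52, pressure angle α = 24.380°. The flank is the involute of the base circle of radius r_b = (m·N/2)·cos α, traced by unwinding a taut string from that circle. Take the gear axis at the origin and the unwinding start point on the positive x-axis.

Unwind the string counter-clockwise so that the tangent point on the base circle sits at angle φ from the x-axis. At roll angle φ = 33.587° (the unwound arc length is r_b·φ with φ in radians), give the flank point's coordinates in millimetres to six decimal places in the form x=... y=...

x=35.520098 y=1.990862

pitch radius r_p = m·N/2 = 1.296·52/2 = 33.696000
base radius r_b = r_p·cos α = 33.696000·cos 24.380° = 30.691254
roll angle φ = 33.587° = 0.58620374 rad
x = r_b·(cos φ + φ·sin φ) = 30.691254·(0.83304678 + 0.58620374·0.55320255) = 35.520098
y = r_b·(sin φ − φ·cos φ) = 30.691254·(0.55320255 − 0.58620374·0.83304678) = 1.990862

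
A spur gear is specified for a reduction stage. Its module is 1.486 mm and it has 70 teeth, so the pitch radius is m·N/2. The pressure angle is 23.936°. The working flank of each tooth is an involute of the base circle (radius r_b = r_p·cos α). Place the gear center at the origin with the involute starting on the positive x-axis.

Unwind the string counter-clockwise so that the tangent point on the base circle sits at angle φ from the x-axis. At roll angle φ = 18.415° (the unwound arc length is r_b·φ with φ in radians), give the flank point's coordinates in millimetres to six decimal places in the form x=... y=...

pitch radius r_p = m·N/2 = 1.486·70/2 = 52.010000
base radius r_b = r_p·cos α = 52.010000·cos 23.936° = 47.537099
roll angle φ = 18.415° = 0.32140238 rad
x = r_b·(cos φ + φ·sin φ) = 47.537099·(0.94879334 + 0.32140238·0.31589744) = 49.929334
y = r_b·(sin φ − φ·cos φ) = 47.537099·(0.31589744 − 0.32140238·0.94879334) = 0.520674

x=49.929334 y=0.520674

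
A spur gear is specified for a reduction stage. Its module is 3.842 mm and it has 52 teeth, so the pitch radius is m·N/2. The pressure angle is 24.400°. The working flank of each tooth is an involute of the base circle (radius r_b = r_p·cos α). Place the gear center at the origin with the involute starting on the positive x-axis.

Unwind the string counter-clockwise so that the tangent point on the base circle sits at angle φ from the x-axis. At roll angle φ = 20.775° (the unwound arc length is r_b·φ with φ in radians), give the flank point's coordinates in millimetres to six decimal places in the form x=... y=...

x=96.754943 y=1.426631

pitch radius r_p = m·N/2 = 3.842·52/2 = 99.892000
base radius r_b = r_p·cos α = 99.892000·cos 24.400° = 90.970012
roll angle φ = 20.775° = 0.36259215 rad
x = r_b·(cos φ + φ·sin φ) = 90.970012·(0.93498053 + 0.36259215·0.35469903) = 96.754943
y = r_b·(sin φ − φ·cos φ) = 90.970012·(0.35469903 − 0.36259215·0.93498053) = 1.426631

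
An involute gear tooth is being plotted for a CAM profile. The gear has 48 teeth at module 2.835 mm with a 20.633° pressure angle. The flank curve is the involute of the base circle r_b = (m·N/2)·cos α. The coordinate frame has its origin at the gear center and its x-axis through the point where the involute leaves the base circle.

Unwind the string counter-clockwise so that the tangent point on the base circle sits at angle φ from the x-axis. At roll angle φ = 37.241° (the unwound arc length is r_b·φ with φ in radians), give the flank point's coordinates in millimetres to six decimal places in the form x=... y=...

x=75.738645 y=5.585842

pitch radius r_p = m·N/2 = 2.835·48/2 = 68.040000
base radius r_b = r_p·cos α = 68.040000·cos 20.633° = 63.675692
roll angle φ = 37.241° = 0.64997807 rad
x = r_b·(cos φ + φ·sin φ) = 63.675692·(0.79609707 + 0.64997807·0.60516894) = 75.738645
y = r_b·(sin φ − φ·cos φ) = 63.675692·(0.60516894 − 0.64997807·0.79609707) = 5.585842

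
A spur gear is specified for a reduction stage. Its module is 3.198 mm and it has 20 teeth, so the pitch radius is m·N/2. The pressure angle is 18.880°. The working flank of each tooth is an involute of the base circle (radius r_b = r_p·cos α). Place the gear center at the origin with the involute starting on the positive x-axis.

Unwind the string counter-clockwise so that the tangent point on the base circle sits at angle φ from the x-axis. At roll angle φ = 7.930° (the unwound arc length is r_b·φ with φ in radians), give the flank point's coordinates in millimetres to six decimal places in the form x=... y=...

pitch radius r_p = m·N/2 = 3.198·20/2 = 31.980000
base radius r_b = r_p·cos α = 31.980000·cos 18.880° = 30.259424
roll angle φ = 7.930° = 0.13840461 rad
x = r_b·(cos φ + φ·sin φ) = 30.259424·(0.99043736 + 0.13840461·0.13796316) = 30.547860
y = r_b·(sin φ − φ·cos φ) = 30.259424·(0.13796316 − 0.13840461·0.99043736) = 0.026691

x=30.547860 y=0.026691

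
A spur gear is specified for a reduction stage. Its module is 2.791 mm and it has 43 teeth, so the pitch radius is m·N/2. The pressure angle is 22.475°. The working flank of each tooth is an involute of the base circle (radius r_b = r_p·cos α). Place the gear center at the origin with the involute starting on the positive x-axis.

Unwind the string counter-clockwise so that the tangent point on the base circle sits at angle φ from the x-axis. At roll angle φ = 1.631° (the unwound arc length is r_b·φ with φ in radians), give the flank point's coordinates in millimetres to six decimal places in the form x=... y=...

x=55.471253 y=0.000426

pitch radius r_p = m·N/2 = 2.791·43/2 = 60.006500
base radius r_b = r_p·cos α = 60.006500·cos 22.475° = 55.448792
roll angle φ = 1.631° = 0.02846632 rad
x = r_b·(cos φ + φ·sin φ) = 55.448792·(0.99959486 + 0.02846632·0.02846248) = 55.471253
y = r_b·(sin φ − φ·cos φ) = 55.448792·(0.02846248 − 0.02846632·0.99959486) = 0.000426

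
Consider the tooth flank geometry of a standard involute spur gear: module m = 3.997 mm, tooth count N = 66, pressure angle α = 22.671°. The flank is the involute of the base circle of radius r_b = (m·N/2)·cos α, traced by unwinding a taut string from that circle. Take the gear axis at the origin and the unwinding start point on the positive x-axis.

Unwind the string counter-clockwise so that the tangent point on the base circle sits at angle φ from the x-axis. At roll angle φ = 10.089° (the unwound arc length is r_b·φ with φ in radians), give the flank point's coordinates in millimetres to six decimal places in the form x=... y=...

pitch radius r_p = m·N/2 = 3.997·66/2 = 131.901000
base radius r_b = r_p·cos α = 131.901000·cos 22.671° = 121.709444
roll angle φ = 10.089° = 0.17608627 rad
x = r_b·(cos φ + φ·sin φ) = 121.709444·(0.98453683 + 0.17608627·0.17517771) = 123.581728
y = r_b·(sin φ − φ·cos φ) = 121.709444·(0.17517771 − 0.17608627·0.98453683) = 0.220817

x=123.581728 y=0.220817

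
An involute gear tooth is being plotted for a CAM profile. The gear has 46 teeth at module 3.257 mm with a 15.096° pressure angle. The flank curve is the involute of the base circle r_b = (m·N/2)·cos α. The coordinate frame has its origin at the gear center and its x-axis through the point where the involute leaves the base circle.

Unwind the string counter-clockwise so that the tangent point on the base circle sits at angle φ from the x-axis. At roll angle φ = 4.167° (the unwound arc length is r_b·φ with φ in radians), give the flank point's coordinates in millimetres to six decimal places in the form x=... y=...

x=72.516908 y=0.009269

pitch radius r_p = m·N/2 = 3.257·46/2 = 74.911000
base radius r_b = r_p·cos α = 74.911000·cos 15.096° = 72.325882
roll angle φ = 4.167° = 0.07272787 rad
x = r_b·(cos φ + φ·sin φ) = 72.325882·(0.99735649 + 0.07272787·0.07266377) = 72.516908
y = r_b·(sin φ − φ·cos φ) = 72.325882·(0.07266377 − 0.07272787·0.99735649) = 0.009269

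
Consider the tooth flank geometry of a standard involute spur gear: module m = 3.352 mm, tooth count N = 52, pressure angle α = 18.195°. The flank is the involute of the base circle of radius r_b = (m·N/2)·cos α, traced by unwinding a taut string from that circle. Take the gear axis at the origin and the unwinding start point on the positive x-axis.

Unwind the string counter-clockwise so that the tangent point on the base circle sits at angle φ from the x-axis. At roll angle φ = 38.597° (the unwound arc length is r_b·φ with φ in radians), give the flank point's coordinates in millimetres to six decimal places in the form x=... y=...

pitch radius r_p = m·N/2 = 3.352·52/2 = 87.152000
base radius r_b = r_p·cos α = 87.152000·cos 18.195° = 82.794339
roll angle φ = 38.597° = 0.67364473 rad
x = r_b·(cos φ + φ·sin φ) = 82.794339·(0.78155314 + 0.67364473·0.62383868) = 99.502136
y = r_b·(sin φ − φ·cos φ) = 82.794339·(0.62383868 − 0.67364473·0.78155314) = 8.059989

x=99.502136 y=8.059989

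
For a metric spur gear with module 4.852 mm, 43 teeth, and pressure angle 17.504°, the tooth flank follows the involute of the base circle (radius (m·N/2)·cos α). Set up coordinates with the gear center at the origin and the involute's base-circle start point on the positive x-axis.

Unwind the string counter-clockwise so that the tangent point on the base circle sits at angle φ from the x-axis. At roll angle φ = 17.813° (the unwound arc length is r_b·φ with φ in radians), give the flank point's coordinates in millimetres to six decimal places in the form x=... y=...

x=104.180135 y=0.986933

pitch radius r_p = m·N/2 = 4.852·43/2 = 104.318000
base radius r_b = r_p·cos α = 104.318000·cos 17.504° = 99.487655
roll angle φ = 17.813° = 0.31089550 rad
x = r_b·(cos φ + φ·sin φ) = 99.487655·(0.95206001 + 0.31089550·0.30591133) = 104.180135
y = r_b·(sin φ − φ·cos φ) = 99.487655·(0.30591133 − 0.31089550·0.95206001) = 0.986933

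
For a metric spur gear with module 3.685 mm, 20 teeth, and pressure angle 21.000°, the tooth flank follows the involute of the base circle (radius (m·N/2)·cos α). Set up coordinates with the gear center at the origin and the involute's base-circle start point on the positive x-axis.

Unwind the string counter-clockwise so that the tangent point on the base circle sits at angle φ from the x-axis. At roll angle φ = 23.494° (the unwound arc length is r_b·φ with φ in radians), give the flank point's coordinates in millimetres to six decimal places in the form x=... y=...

pitch radius r_p = m·N/2 = 3.685·20/2 = 36.850000
base radius r_b = r_p·cos α = 36.850000·cos 21.000° = 34.402439
roll angle φ = 23.494° = 0.41004765 rad
x = r_b·(cos φ + φ·sin φ) = 34.402439·(0.91710183 + 0.41004765·0.39865303) = 37.174194
y = r_b·(sin φ − φ·cos φ) = 34.402439·(0.39865303 − 0.41004765·0.91710183) = 0.777412

x=37.174194 y=0.777412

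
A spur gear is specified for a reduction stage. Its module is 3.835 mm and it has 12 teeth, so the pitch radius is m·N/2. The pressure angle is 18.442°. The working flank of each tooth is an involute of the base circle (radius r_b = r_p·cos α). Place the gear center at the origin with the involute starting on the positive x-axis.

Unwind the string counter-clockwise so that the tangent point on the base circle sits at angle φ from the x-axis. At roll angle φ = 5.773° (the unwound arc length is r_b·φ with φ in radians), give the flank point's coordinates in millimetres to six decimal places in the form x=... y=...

pitch radius r_p = m·N/2 = 3.835·12/2 = 23.010000
base radius r_b = r_p·cos α = 23.010000·cos 18.442° = 21.828307
roll angle φ = 5.773° = 0.10075786 rad
x = r_b·(cos φ + φ·sin φ) = 21.828307·(0.99492822 + 0.10075786·0.10058746) = 21.938828
y = r_b·(sin φ − φ·cos φ) = 21.828307·(0.10058746 − 0.10075786·0.99492822) = 0.007435

x=21.938828 y=0.007435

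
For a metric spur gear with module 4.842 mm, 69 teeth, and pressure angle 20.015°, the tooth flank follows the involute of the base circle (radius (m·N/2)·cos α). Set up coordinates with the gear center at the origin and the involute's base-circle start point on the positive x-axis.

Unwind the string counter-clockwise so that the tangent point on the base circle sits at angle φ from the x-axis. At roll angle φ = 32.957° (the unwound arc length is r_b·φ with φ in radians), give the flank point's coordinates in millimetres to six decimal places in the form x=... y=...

pitch radius r_p = m·N/2 = 4.842·69/2 = 167.049000
base radius r_b = r_p·cos α = 167.049000·cos 20.015° = 156.959750
roll angle φ = 32.957° = 0.57520816 rad
x = r_b·(cos φ + φ·sin φ) = 156.959750·(0.83907908 + 0.57520816·0.54400947) = 180.817280
y = r_b·(sin φ − φ·cos φ) = 156.959750·(0.54400947 − 0.57520816·0.83907908) = 9.631730

x=180.817280 y=9.631730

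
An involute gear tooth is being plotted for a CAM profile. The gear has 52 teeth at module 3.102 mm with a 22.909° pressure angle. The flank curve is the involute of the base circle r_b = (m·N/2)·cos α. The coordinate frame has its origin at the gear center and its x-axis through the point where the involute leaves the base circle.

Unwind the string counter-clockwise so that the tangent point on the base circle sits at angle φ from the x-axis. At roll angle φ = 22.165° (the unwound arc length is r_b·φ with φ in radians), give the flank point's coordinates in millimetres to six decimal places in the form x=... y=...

pitch radius r_p = m·N/2 = 3.102·52/2 = 80.652000
base radius r_b = r_p·cos α = 80.652000·cos 22.909° = 74.290515
roll angle φ = 22.165° = 0.38685223 rad
x = r_b·(cos φ + φ·sin φ) = 74.290515·(0.92610122 + 0.38685223·0.37727513) = 79.643217
y = r_b·(sin φ − φ·cos φ) = 74.290515·(0.37727513 − 0.38685223·0.92610122) = 1.412323

x=79.643217 y=1.412323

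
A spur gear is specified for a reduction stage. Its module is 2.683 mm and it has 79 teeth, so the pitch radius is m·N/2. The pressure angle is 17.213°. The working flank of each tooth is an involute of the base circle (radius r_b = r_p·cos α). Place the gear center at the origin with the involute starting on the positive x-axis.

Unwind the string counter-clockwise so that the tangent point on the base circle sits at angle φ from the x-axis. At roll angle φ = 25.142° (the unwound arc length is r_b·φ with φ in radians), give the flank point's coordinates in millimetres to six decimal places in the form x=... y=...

x=110.514014 y=2.796674

pitch radius r_p = m·N/2 = 2.683·79/2 = 105.978500
base radius r_b = r_p·cos α = 105.978500·cos 17.213° = 101.231855
roll angle φ = 25.142° = 0.43881068 rad
x = r_b·(cos φ + φ·sin φ) = 101.231855·(0.90525760 + 0.43881068·0.42486313) = 110.514014
y = r_b·(sin φ − φ·cos φ) = 101.231855·(0.42486313 − 0.43881068·0.90525760) = 2.796674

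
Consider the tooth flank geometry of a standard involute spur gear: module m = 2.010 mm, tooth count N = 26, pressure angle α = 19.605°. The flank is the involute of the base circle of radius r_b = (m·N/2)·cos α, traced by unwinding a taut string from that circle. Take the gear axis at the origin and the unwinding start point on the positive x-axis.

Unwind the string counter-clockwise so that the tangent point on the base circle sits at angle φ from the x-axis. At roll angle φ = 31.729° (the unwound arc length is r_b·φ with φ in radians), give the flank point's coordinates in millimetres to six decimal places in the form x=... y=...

pitch radius r_p = m·N/2 = 2.010·26/2 = 26.130000
base radius r_b = r_p·cos α = 26.130000·cos 19.605° = 24.615196
roll angle φ = 31.729° = 0.55377552 rad
x = r_b·(cos φ + φ·sin φ) = 24.615196·(0.85054504 + 0.55377552·0.52590222) = 28.105060
y = r_b·(sin φ − φ·cos φ) = 24.615196·(0.52590222 − 0.55377552·0.85054504) = 1.351158

x=28.105060 y=1.351158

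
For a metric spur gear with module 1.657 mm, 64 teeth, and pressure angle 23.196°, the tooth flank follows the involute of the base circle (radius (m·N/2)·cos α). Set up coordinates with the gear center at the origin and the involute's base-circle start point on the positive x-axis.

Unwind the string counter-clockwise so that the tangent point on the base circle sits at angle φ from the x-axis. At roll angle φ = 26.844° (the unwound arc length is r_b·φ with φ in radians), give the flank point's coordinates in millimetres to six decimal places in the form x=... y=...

pitch radius r_p = m·N/2 = 1.657·64/2 = 53.024000
base radius r_b = r_p·cos α = 53.024000·cos 23.196° = 48.737690
roll angle φ = 26.844° = 0.46851618 rad
x = r_b·(cos φ + φ·sin φ) = 48.737690·(0.89223931 + 0.46851618·0.45156286) = 53.796849
y = r_b·(sin φ − φ·cos φ) = 48.737690·(0.45156286 − 0.46851618·0.89223931) = 1.634385

x=53.796849 y=1.634385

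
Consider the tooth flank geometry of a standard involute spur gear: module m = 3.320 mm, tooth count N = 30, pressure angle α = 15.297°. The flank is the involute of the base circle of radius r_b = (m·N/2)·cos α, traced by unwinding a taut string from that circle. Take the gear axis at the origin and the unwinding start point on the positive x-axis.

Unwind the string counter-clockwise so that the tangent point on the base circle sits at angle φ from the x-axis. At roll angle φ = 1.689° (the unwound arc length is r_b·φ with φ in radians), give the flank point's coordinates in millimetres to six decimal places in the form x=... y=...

x=48.056514 y=0.000410

pitch radius r_p = m·N/2 = 3.320·30/2 = 49.800000
base radius r_b = r_p·cos α = 49.800000·cos 15.297° = 48.035647
roll angle φ = 1.689° = 0.02947861 rad
x = r_b·(cos φ + φ·sin φ) = 48.035647·(0.99956554 + 0.02947861·0.02947434) = 48.056514
y = r_b·(sin φ − φ·cos φ) = 48.035647·(0.02947434 − 0.02947861·0.99956554) = 0.000410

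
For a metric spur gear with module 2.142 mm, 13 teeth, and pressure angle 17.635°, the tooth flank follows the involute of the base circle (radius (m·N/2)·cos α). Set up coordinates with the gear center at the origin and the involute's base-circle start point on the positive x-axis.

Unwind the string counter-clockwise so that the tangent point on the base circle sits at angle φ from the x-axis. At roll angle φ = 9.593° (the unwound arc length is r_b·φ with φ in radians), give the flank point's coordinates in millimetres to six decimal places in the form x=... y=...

x=13.453376 y=0.020701

pitch radius r_p = m·N/2 = 2.142·13/2 = 13.923000
base radius r_b = r_p·cos α = 13.923000·cos 17.635° = 13.268700
roll angle φ = 9.593° = 0.16742944 rad
x = r_b·(cos φ + φ·sin φ) = 13.268700·(0.98601640 + 0.16742944·0.16664828) = 13.453376
y = r_b·(sin φ − φ·cos φ) = 13.268700·(0.16664828 − 0.16742944·0.98601640) = 0.020701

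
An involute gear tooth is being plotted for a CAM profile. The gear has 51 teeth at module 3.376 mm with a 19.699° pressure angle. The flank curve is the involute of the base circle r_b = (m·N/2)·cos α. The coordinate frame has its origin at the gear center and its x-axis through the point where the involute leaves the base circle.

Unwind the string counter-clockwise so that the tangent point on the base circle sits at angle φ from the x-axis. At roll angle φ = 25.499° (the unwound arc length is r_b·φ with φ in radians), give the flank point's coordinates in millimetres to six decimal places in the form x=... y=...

pitch radius r_p = m·N/2 = 3.376·51/2 = 86.088000
base radius r_b = r_p·cos α = 86.088000·cos 19.699° = 81.049823
roll angle φ = 25.499° = 0.44504151 rad
x = r_b·(cos φ + φ·sin φ) = 81.049823·(0.90259280 + 0.44504151·0.43049534) = 88.683184
y = r_b·(sin φ − φ·cos φ) = 81.049823·(0.43049534 − 0.44504151·0.90259280) = 2.334566

x=88.683184 y=2.334566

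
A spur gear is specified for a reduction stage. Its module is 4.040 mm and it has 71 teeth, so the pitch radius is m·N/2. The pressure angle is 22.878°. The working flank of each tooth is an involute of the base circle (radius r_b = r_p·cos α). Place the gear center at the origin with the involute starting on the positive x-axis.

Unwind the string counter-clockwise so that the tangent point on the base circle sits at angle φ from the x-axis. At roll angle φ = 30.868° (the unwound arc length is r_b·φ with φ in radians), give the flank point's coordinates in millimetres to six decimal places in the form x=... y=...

x=149.945094 y=6.689681

pitch radius r_p = m·N/2 = 4.040·71/2 = 143.420000
base radius r_b = r_p·cos α = 143.420000·cos 22.878° = 132.137830
roll angle φ = 30.868° = 0.53874823 rad
x = r_b·(cos φ + φ·sin φ) = 132.137830·(0.85835159 + 0.53874823·0.51306194) = 149.945094
y = r_b·(sin φ − φ·cos φ) = 132.137830·(0.51306194 − 0.53874823·0.85835159) = 6.689681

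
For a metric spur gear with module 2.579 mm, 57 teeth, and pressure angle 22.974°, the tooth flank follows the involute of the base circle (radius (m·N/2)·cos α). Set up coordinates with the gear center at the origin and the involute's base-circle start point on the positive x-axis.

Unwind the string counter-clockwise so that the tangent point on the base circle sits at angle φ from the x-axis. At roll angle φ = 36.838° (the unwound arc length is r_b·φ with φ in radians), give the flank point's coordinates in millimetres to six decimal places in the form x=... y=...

pitch radius r_p = m·N/2 = 2.579·57/2 = 73.501500
base radius r_b = r_p·cos α = 73.501500·cos 22.974° = 67.671513
roll angle φ = 36.838° = 0.64294439 rad
x = r_b·(cos φ + φ·sin φ) = 67.671513·(0.80033391 + 0.64294439·0.59955453) = 80.245836
y = r_b·(sin φ − φ·cos φ) = 67.671513·(0.59955453 − 0.64294439·0.80033391) = 5.751019

x=80.245836 y=5.751019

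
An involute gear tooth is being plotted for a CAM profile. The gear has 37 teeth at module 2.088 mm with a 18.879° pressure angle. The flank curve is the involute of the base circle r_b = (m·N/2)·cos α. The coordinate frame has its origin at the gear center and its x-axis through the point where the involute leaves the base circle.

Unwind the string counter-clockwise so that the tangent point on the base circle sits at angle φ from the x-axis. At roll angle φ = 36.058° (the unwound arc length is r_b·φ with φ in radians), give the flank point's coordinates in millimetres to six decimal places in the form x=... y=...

pitch radius r_p = m·N/2 = 2.088·37/2 = 38.628000
base radius r_b = r_p·cos α = 38.628000·cos 18.879° = 36.549969
roll angle φ = 36.058° = 0.62933082 rad
x = r_b·(cos φ + φ·sin φ) = 36.549969·(0.80842157 + 0.62933082·0.58860391) = 43.086863
y = r_b·(sin φ − φ·cos φ) = 36.549969·(0.58860391 − 0.62933082·0.80842157) = 2.918124

x=43.086863 y=2.918124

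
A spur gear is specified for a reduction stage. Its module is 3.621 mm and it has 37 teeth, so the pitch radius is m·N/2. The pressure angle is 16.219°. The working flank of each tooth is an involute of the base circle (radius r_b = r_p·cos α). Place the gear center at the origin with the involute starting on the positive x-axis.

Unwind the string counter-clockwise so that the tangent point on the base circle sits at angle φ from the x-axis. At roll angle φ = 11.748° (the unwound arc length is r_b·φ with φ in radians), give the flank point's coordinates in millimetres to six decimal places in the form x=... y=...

x=65.660374 y=0.184051

pitch radius r_p = m·N/2 = 3.621·37/2 = 66.988500
base radius r_b = r_p·cos α = 66.988500·cos 16.219° = 64.322432
roll angle φ = 11.748° = 0.20504128 rad
x = r_b·(cos φ + φ·sin φ) = 64.322432·(0.97905258 + 0.20504128·0.20360758) = 65.660374
y = r_b·(sin φ − φ·cos φ) = 64.322432·(0.20360758 − 0.20504128·0.97905258) = 0.184051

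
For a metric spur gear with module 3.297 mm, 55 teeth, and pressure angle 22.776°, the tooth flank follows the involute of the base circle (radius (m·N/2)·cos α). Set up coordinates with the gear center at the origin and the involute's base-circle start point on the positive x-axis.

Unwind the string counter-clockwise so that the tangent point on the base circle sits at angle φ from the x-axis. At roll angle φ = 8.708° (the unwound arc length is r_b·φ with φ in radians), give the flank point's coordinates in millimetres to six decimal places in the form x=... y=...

x=84.557677 y=0.097602

pitch radius r_p = m·N/2 = 3.297·55/2 = 90.667500
base radius r_b = r_p·cos α = 90.667500·cos 22.776° = 83.597737
roll angle φ = 8.708° = 0.15198327 rad
x = r_b·(cos φ + φ·sin φ) = 83.597737·(0.98847276 + 0.15198327·0.15139884) = 84.557677
y = r_b·(sin φ − φ·cos φ) = 83.597737·(0.15139884 − 0.15198327·0.98847276) = 0.097602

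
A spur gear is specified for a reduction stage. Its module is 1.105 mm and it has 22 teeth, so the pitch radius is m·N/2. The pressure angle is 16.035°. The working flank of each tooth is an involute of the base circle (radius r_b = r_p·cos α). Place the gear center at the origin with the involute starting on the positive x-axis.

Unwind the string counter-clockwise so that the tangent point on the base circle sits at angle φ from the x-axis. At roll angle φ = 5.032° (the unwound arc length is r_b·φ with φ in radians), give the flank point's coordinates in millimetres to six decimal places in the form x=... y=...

pitch radius r_p = m·N/2 = 1.105·22/2 = 12.155000
base radius r_b = r_p·cos α = 12.155000·cos 16.035° = 11.682087
roll angle φ = 5.032° = 0.08782497 rad
x = r_b·(cos φ + φ·sin φ) = 11.682087·(0.99614587 + 0.08782497·0.08771211) = 11.727054
y = r_b·(sin φ − φ·cos φ) = 11.682087·(0.08771211 − 0.08782497·0.99614587) = 0.002636

x=11.727054 y=0.002636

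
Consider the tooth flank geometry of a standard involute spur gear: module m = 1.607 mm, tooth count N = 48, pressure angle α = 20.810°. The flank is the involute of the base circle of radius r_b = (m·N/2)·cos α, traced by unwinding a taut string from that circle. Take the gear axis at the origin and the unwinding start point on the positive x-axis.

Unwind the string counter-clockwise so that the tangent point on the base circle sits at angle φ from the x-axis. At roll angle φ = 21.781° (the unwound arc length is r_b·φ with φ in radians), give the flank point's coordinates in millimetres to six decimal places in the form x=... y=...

x=38.563613 y=0.650705

pitch radius r_p = m·N/2 = 1.607·48/2 = 38.568000
base radius r_b = r_p·cos α = 38.568000·cos 20.810° = 36.051966
roll angle φ = 21.781° = 0.38015016 rad
x = r_b·(cos φ + φ·sin φ) = 36.051966·(0.92860893 + 0.38015016·0.37105992) = 38.563613
y = r_b·(sin φ − φ·cos φ) = 36.051966·(0.37105992 − 0.38015016·0.92860893) = 0.650705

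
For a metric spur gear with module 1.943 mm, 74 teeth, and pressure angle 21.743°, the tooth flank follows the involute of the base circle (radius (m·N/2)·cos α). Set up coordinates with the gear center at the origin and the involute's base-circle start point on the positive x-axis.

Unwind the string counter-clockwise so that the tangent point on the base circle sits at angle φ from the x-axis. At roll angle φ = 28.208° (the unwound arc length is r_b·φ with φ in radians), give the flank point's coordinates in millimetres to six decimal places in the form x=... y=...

pitch radius r_p = m·N/2 = 1.943·74/2 = 71.891000
base radius r_b = r_p·cos α = 71.891000·cos 21.743° = 66.776302
roll angle φ = 28.208° = 0.49232248 rad
x = r_b·(cos φ + φ·sin φ) = 66.776302·(0.88123746 + 0.49232248·0.47267381) = 74.385154
y = r_b·(sin φ − φ·cos φ) = 66.776302·(0.47267381 − 0.49232248·0.88123746) = 2.592310

x=74.385154 y=2.592310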